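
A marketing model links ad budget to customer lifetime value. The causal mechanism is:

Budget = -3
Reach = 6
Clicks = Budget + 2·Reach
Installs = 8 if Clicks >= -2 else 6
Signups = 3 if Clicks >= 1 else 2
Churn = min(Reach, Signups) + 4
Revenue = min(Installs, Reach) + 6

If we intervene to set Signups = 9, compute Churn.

The intervention breaks the incoming arrows to Signups: Signups = 3 if Clicks >= 1 else 2 no longer applies, and Signups = 9.
Churn = min(Reach, Signups) + 4  [with Reach=6, Signups=9]  = 10

10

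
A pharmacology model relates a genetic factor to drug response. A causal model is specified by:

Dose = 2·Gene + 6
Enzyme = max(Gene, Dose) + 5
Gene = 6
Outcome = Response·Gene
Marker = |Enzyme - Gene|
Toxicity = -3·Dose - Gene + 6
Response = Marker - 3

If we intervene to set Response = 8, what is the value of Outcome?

Under do(Response=8), the mechanism Response = Marker - 3 is discarded; Response is fixed at 8.
Outcome = Response·Gene  [with Response=8, Gene=6]  = 48

48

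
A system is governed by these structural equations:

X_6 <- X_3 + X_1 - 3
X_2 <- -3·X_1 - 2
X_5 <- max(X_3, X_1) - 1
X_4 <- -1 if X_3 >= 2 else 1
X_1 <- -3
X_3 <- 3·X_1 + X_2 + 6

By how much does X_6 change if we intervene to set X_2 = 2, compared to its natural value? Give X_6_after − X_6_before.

-5

Under do(X_2=2), the mechanism X_2 <- -3·X_1 - 2 is discarded; X_2 is fixed at 2.
X_3 = 3·X_1 + X_2 + 6  [with X_1=-3, X_2=2]  = -1
X_6 = X_3 + X_1 - 3  [with X_3=-1, X_1=-3]  = -7
Without intervention: X_2 = -3·X_1 - 2  [with X_1=-3]  = 7; X_3 = 3·X_1 + X_2 + 6  [with X_1=-3, X_2=7]  = 4; X_6 = X_3 + X_1 - 3  [with X_3=4, X_1=-3]  = -2.
Change = -7 − (-2) = -5.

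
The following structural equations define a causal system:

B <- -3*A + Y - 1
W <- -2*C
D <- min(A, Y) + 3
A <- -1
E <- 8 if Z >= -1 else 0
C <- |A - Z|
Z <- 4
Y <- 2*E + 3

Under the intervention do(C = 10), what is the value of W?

The intervention breaks the incoming arrows to C: C <- |A - Z| no longer applies, and C = 10.
W = -2*C  [with C=10]  = -20

-20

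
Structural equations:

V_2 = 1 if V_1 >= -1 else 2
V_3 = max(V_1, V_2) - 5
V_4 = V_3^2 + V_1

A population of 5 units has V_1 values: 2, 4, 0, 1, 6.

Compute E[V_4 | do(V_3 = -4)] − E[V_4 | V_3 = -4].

Every unit gets V_3=-4 under the intervention. V_4 values become 18, 20, 16, 17, 22; E[V_4|do(V_3=-4)] = 18.6.
E[V_4|V_3=-4] averages over only the 2 units with V_3=-4 (V_1 = 0, 1): V_4 = 16, 17, mean 16.5.
Difference = 18.6 − 16.5 = 2.1.

2.1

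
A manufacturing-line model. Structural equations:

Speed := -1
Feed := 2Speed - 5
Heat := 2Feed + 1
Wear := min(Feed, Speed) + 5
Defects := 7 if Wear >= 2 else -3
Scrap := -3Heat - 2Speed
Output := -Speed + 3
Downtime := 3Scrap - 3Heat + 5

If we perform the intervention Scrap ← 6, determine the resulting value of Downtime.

62

Intervening sets Scrap = 6 and removes its equation (Scrap := -3Heat - 2Speed).
Feed = 2Speed - 5  [with Speed=-1]  = -7
Heat = 2Feed + 1  [with Feed=-7]  = -13
Downtime = 3Scrap - 3Heat + 5  [with Scrap=6, Heat=-13]  = 62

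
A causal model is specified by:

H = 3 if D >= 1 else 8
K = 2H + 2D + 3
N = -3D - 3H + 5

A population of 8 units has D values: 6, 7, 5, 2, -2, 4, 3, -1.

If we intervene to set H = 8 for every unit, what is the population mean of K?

25

Every unit gets H=8 under the intervention. K values become 31, 33, 29, 23, 15, 27, 25, 17; E[K|do(H=8)] = 25.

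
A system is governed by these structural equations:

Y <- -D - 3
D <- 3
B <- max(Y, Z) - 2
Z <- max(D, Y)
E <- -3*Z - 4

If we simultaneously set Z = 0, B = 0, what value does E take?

Setting Z = 0, B = 0 by intervention discards those variables' equations.
E = -3*Z - 4  [with Z=0]  = -4

-4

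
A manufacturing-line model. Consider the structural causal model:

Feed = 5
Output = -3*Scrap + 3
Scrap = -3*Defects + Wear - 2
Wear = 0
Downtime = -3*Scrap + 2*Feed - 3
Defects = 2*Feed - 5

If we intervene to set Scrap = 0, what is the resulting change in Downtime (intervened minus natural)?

Under do(Scrap=0), the mechanism Scrap = -3*Defects + Wear - 2 is discarded; Scrap is fixed at 0.
Downtime = -3*Scrap + 2*Feed - 3  [with Scrap=0, Feed=5]  = 7
Without intervention: Defects = 2*Feed - 5  [with Feed=5]  = 5; Scrap = -3*Defects + Wear - 2  [with Defects=5, Wear=0]  = -17; Downtime = -3*Scrap + 2*Feed - 3  [with Scrap=-17, Feed=5]  = 58.
Change = 7 − 58 = -51.

-51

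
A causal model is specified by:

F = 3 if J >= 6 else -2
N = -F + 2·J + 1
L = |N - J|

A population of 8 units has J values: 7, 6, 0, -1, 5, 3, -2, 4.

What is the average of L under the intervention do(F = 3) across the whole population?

Under do(F=3), F's equation is replaced by F=3 for every unit. Per-unit L: 5, 4, 2, 3, 3, 1, 4, 2. Mean = 3.

3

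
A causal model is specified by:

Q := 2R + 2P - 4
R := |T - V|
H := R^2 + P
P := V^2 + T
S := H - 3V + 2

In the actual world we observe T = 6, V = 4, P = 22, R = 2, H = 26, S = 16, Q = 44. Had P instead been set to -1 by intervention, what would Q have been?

-2

The intervention breaks the incoming arrows to P: P := V^2 + T no longer applies, and P = -1.
R = |T - V|  [with T=6, V=4]  = 2
Q = 2R + 2P - 4  [with R=2, P=-1]  = -2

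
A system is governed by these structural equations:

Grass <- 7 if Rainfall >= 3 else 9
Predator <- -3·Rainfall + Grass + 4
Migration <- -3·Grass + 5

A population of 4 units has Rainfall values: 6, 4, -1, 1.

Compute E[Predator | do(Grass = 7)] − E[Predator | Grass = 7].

7.5

do(Grass=7) breaks Grass's dependence on Rainfall. With Grass=7 fixed, Predator across the units is -7, -1, 14, 8, mean 3.5.
E[Predator|Grass=7] averages over only the 2 units with Grass=7 (Rainfall = 6, 4): Predator = -7, -1, mean -4.
Difference = 3.5 − (-4) = 7.5.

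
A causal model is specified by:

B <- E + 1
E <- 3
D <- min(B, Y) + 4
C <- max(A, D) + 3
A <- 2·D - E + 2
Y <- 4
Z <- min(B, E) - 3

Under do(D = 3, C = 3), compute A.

The joint intervention fixes D = 3, C = 3, removing each variable's own equation.
A = 2·D - E + 2  [with D=3, E=3]  = 5

5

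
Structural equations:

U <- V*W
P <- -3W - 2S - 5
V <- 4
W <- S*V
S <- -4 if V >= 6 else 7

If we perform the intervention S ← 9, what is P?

-131

Under do(S=9), the mechanism S <- -4 if V >= 6 else 7 is discarded; S is fixed at 9.
W = S*V  [with S=9, V=4]  = 36
P = -3W - 2S - 5  [with W=36, S=9]  = -131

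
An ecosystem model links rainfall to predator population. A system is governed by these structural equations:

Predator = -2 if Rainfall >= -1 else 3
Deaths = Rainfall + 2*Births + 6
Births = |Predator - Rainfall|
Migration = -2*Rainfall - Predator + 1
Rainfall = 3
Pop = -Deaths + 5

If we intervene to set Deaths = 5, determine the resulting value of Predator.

The intervention breaks the incoming arrows to Deaths: Deaths = Rainfall + 2*Births + 6 no longer applies, and Deaths = 5.
Since Predator is not a descendant of the intervened variable, it is unaffected.
Predator = -2 if Rainfall >= -1 else 3  [with Rainfall=3]  = -2

-2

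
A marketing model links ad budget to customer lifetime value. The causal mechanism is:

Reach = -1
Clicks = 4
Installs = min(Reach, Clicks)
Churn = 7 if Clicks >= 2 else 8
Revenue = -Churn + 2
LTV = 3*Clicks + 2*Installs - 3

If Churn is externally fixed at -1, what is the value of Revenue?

3

Intervening sets Churn = -1 and removes its equation (Churn = 7 if Clicks >= 2 else 8).
Revenue = -Churn + 2  [with Churn=-1]  = 3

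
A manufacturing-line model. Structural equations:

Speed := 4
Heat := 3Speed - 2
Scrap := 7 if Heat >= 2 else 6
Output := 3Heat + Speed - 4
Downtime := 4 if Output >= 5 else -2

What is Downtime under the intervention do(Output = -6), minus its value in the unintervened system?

Intervening sets Output = -6 and removes its equation (Output := 3Heat + Speed - 4).
Downtime = 4 if Output >= 5 else -2  [with Output=-6]  = -2
Without intervention: Heat = 3Speed - 2  [with Speed=4]  = 10; Output = 3Heat + Speed - 4  [with Heat=10, Speed=4]  = 30; Downtime = 4 if Output >= 5 else -2  [with Output=30]  = 4.
Change = -2 − 4 = -6.

-6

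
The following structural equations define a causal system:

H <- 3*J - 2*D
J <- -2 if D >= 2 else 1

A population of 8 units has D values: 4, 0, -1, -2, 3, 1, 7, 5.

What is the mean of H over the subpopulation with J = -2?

-15.5

E[H|J=-2] averages over only the 4 units with J=-2 (D = 4, 3, 7, 5): H = -14, -12, -20, -16, mean -15.5.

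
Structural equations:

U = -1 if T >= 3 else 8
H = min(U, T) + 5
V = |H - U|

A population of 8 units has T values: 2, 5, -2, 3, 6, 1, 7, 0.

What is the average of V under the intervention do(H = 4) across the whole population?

do(H=4) breaks H's dependence on T. With H=4 fixed, V across the units is 4, 5, 4, 5, 5, 4, 5, 4, mean 4.5.

4.5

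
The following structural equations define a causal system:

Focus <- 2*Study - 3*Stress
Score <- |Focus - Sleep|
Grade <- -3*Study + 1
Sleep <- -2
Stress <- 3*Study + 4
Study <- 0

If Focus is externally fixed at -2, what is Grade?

Under do(Focus=-2), the mechanism Focus <- 2*Study - 3*Stress is discarded; Focus is fixed at -2.
Since Grade is not a descendant of the intervened variable, it is unaffected.
Grade = -3*Study + 1  [with Study=0]  = 1

1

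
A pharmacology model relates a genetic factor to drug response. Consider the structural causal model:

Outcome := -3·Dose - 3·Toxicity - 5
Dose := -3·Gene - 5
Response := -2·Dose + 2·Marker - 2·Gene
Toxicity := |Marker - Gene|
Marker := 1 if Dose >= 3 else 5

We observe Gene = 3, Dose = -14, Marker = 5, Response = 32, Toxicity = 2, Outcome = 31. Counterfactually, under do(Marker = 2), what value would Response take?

The intervention breaks the incoming arrows to Marker: Marker := 1 if Dose >= 3 else 5 no longer applies, and Marker = 2.
Dose = -3·Gene - 5  [with Gene=3]  = -14
Response = -2·Dose + 2·Marker - 2·Gene  [with Dose=-14, Marker=2, Gene=3]  = 26

26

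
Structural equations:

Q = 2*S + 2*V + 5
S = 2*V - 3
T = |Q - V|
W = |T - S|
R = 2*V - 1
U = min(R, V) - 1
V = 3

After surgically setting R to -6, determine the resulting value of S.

The intervention breaks the incoming arrows to R: R = 2*V - 1 no longer applies, and R = -6.
Since S is not a descendant of the intervened variable, it is unaffected.
S = 2*V - 3  [with V=3]  = 3

3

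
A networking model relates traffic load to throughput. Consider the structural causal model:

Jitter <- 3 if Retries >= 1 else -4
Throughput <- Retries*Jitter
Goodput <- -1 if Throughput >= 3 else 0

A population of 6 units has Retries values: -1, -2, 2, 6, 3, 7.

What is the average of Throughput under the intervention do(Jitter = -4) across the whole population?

-10

The intervention sets Jitter=-4 in all 6 units regardless of Retries. Recomputing Throughput per unit gives 4, 8, -8, -24, -12, -28; average -10.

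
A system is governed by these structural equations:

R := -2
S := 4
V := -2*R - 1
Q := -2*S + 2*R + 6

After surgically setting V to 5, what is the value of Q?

-6

The intervention breaks the incoming arrows to V: V := -2*R - 1 no longer applies, and V = 5.
Q is not downstream of the intervention, so its value is determined by the original equations.
Q = -2*S + 2*R + 6  [with S=4, R=-2]  = -6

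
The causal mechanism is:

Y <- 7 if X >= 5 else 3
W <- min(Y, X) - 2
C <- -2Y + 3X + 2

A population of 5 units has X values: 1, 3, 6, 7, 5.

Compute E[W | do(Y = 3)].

do(Y=3) breaks Y's dependence on X. With Y=3 fixed, W across the units is -1, 1, 1, 1, 1, mean 0.6.

0.6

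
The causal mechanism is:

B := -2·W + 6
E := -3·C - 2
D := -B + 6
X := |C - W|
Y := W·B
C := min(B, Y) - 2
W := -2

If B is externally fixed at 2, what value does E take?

Under do(B=2), the mechanism B := -2·W + 6 is discarded; B is fixed at 2.
Y = W·B  [with W=-2, B=2]  = -4
C = min(B, Y) - 2  [with B=2, Y=-4]  = -6
E = -3·C - 2  [with C=-6]  = 16

16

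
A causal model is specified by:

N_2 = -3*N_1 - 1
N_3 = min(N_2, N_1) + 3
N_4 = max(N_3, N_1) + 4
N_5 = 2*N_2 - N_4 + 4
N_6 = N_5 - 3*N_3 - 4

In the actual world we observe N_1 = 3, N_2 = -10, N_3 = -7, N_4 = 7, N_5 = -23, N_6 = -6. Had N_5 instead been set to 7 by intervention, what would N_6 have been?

The intervention breaks the incoming arrows to N_5: N_5 = 2*N_2 - N_4 + 4 no longer applies, and N_5 = 7.
N_2 = -3*N_1 - 1  [with N_1=3]  = -10
N_3 = min(N_2, N_1) + 3  [with N_2=-10, N_1=3]  = -7
N_6 = N_5 - 3*N_3 - 4  [with N_5=7, N_3=-7]  = 24

24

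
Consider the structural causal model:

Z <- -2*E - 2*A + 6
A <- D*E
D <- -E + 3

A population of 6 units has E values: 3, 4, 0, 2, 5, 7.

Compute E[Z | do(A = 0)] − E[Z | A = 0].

-4

The intervention sets A=0 in all 6 units regardless of E. Recomputing Z per unit gives 0, -2, 6, 2, -4, -8; average -1.
E[Z|A=0] averages over only the 2 units with A=0 (E = 3, 0): Z = 0, 6, mean 3.
Difference = -1 − 3 = -4.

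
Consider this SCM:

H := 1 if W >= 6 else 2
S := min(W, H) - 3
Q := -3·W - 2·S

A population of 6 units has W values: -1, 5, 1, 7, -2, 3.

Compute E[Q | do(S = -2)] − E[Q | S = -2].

5.5

do(S=-2) breaks S's dependence on W. With S=-2 fixed, Q across the units is 7, -11, 1, -17, 10, -5, mean -2.5.
E[Q|S=-2] averages over only the 2 units with S=-2 (W = 1, 7): Q = 1, -17, mean -8.
Difference = -2.5 − (-8) = 5.5.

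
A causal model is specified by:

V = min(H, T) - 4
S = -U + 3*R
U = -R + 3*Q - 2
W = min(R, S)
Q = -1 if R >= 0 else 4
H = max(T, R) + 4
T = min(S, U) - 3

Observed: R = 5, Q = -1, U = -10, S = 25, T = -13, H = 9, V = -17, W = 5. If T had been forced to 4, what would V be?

Under do(T=4), the mechanism T = min(S, U) - 3 is discarded; T is fixed at 4.
H = max(T, R) + 4  [with T=4, R=5]  = 9
V = min(H, T) - 4  [with H=9, T=4]  = 0

0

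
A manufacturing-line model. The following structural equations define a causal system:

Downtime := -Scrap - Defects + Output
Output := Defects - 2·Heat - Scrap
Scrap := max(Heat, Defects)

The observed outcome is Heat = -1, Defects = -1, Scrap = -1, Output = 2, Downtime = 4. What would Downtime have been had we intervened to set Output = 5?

7

Intervening sets Output = 5 and removes its equation (Output := Defects - 2·Heat - Scrap).
Scrap = max(Heat, Defects)  [with Heat=-1, Defects=-1]  = -1
Downtime = -Scrap - Defects + Output  [with Scrap=-1, Defects=-1, Output=5]  = 7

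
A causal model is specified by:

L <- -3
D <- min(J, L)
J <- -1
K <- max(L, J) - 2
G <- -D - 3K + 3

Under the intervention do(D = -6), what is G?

18

Intervening sets D = -6 and removes its equation (D <- min(J, L)).
K = max(L, J) - 2  [with L=-3, J=-1]  = -3
G = -D - 3K + 3  [with D=-6, K=-3]  = 18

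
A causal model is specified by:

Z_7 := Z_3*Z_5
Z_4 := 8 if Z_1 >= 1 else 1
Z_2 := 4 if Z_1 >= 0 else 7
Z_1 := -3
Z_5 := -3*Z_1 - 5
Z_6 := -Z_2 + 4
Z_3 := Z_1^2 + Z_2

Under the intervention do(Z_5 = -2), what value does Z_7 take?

-32

Under do(Z_5=-2), the mechanism Z_5 := -3*Z_1 - 5 is discarded; Z_5 is fixed at -2.
Z_2 = 4 if Z_1 >= 0 else 7  [with Z_1=-3]  = 7
Z_3 = Z_1^2 + Z_2  [with Z_1=-3, Z_2=7]  = 16
Z_7 = Z_3*Z_5  [with Z_3=16, Z_5=-2]  = -32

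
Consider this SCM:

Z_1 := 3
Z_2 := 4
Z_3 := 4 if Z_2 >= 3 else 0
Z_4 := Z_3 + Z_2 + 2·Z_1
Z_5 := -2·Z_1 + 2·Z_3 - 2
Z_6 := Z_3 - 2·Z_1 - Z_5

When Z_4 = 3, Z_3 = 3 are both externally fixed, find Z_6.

The joint intervention fixes Z_4 = 3, Z_3 = 3, removing each variable's own equation.
Z_5 = -2·Z_1 + 2·Z_3 - 2  [with Z_1=3, Z_3=3]  = -2
Z_6 = Z_3 - 2·Z_1 - Z_5  [with Z_3=3, Z_1=3, Z_5=-2]  = -1

-1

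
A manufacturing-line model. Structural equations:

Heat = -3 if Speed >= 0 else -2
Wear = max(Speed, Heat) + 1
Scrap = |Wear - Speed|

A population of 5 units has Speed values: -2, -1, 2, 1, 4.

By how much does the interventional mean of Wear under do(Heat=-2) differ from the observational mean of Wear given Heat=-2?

2.3

do(Heat=-2) breaks Heat's dependence on Speed. With Heat=-2 fixed, Wear across the units is -1, 0, 3, 2, 5, mean 1.8.
Conditioning on Heat=-2 selects the 2 unit(s) with Speed ∈ {-2, -1}. Their Wear values: -1, 0. Mean = -0.5.
Difference = 1.8 − (-0.5) = 2.3.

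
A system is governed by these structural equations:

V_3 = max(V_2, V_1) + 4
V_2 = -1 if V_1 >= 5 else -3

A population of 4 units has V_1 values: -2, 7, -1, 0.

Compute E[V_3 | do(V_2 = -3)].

do(V_2=-3) breaks V_2's dependence on V_1. With V_2=-3 fixed, V_3 across the units is 2, 11, 3, 4, mean 5.

5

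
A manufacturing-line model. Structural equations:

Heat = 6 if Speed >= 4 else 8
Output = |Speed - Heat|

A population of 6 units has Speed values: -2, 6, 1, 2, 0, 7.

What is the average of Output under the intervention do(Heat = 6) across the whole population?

Under do(Heat=6), Heat's equation is replaced by Heat=6 for every unit. Per-unit Output: 8, 0, 5, 4, 6, 1. Mean = 4.

4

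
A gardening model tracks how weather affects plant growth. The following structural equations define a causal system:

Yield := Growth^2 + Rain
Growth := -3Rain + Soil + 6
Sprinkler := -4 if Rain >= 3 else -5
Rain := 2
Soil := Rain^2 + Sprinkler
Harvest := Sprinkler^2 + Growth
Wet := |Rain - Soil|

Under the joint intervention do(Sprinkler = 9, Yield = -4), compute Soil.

13

The joint intervention fixes Sprinkler = 9, Yield = -4, removing each variable's own equation.
Soil = Rain^2 + Sprinkler  [with Rain=2, Sprinkler=9]  = 13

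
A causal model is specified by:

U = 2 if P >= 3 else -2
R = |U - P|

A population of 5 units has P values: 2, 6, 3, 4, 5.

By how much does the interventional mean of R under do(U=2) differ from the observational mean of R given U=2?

-0.5

The intervention sets U=2 in all 5 units regardless of P. Recomputing R per unit gives 0, 4, 1, 2, 3; average 2.
Conditioning on U=2 selects the 4 unit(s) with P ∈ {6, 3, 4, 5}. Their R values: 4, 1, 2, 3. Mean = 2.5.
Difference = 2 − 2.5 = -0.5.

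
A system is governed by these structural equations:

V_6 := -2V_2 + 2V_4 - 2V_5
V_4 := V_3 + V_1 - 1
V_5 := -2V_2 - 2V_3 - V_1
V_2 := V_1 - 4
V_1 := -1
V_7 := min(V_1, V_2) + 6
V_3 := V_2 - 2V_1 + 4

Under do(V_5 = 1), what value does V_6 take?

6

The intervention breaks the incoming arrows to V_5: V_5 := -2V_2 - 2V_3 - V_1 no longer applies, and V_5 = 1.
V_2 = V_1 - 4  [with V_1=-1]  = -5
V_3 = V_2 - 2V_1 + 4  [with V_2=-5, V_1=-1]  = 1
V_4 = V_3 + V_1 - 1  [with V_3=1, V_1=-1]  = -1
V_6 = -2V_2 + 2V_4 - 2V_5  [with V_2=-5, V_4=-1, V_5=1]  = 6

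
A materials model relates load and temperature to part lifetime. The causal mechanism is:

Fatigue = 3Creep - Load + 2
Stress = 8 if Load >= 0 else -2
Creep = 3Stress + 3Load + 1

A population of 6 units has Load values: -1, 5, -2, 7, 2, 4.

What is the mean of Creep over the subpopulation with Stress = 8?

Observing Stress=8 restricts to units where Stress's equation naturally yields 8: Load ∈ {5, 7, 2, 4}. In that subpopulation Creep = 40, 46, 31, 37, mean 38.5.

38.5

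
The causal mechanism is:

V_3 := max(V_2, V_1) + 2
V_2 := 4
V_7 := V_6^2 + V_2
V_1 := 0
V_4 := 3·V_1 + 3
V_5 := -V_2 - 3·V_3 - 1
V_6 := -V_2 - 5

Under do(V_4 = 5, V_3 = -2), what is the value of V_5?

1

The joint intervention fixes V_4 = 5, V_3 = -2, removing each variable's own equation.
V_5 = -V_2 - 3·V_3 - 1  [with V_2=4, V_3=-2]  = 1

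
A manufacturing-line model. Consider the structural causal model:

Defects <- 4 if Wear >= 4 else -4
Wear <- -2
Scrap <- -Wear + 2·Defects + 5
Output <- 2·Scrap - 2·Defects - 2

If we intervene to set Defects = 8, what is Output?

Under do(Defects=8), the mechanism Defects <- 4 if Wear >= 4 else -4 is discarded; Defects is fixed at 8.
Scrap = -Wear + 2·Defects + 5  [with Wear=-2, Defects=8]  = 23
Output = 2·Scrap - 2·Defects - 2  [with Scrap=23, Defects=8]  = 28

28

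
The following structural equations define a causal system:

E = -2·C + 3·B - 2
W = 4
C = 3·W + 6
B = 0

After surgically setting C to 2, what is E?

-6

The intervention breaks the incoming arrows to C: C = 3·W + 6 no longer applies, and C = 2.
E = -2·C + 3·B - 2  [with C=2, B=0]  = -6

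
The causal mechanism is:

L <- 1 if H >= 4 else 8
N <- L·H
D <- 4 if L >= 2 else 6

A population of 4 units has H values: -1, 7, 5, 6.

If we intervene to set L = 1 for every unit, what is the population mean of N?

4.25

Every unit gets L=1 under the intervention. N values become -1, 7, 5, 6; E[N|do(L=1)] = 4.25.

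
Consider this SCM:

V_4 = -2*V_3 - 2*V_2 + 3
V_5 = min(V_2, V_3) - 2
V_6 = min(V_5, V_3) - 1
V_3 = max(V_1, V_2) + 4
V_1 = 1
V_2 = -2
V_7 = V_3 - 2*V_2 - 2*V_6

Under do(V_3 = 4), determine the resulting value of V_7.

18

The intervention breaks the incoming arrows to V_3: V_3 = max(V_1, V_2) + 4 no longer applies, and V_3 = 4.
V_5 = min(V_2, V_3) - 2  [with V_2=-2, V_3=4]  = -4
V_6 = min(V_5, V_3) - 1  [with V_5=-4, V_3=4]  = -5
V_7 = V_3 - 2*V_2 - 2*V_6  [with V_3=4, V_2=-2, V_6=-5]  = 18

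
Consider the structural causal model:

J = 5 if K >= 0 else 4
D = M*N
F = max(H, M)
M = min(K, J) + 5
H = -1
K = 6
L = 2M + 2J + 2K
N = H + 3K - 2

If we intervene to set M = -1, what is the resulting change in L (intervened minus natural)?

Under do(M=-1), the mechanism M = min(K, J) + 5 is discarded; M is fixed at -1.
J = 5 if K >= 0 else 4  [with K=6]  = 5
L = 2M + 2J + 2K  [with M=-1, J=5, K=6]  = 20
Without intervention: J = 5 if K >= 0 else 4  [with K=6]  = 5; M = min(K, J) + 5  [with K=6, J=5]  = 10; L = 2M + 2J + 2K  [with M=10, J=5, K=6]  = 42.
Change = 20 − 42 = -22.

-22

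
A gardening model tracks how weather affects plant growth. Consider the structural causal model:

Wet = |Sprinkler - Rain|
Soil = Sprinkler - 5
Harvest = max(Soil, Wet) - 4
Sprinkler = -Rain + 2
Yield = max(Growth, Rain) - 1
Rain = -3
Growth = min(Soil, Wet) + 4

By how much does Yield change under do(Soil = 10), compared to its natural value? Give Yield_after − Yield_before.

8

The intervention breaks the incoming arrows to Soil: Soil = Sprinkler - 5 no longer applies, and Soil = 10.
Sprinkler = -Rain + 2  [with Rain=-3]  = 5
Wet = |Sprinkler - Rain|  [with Sprinkler=5, Rain=-3]  = 8
Growth = min(Soil, Wet) + 4  [with Soil=10, Wet=8]  = 12
Yield = max(Growth, Rain) - 1  [with Growth=12, Rain=-3]  = 11
Without intervention: Sprinkler = -Rain + 2  [with Rain=-3]  = 5; Soil = Sprinkler - 5  [with Sprinkler=5]  = 0; Wet = |Sprinkler - Rain|  [with Sprinkler=5, Rain=-3]  = 8; Growth = min(Soil, Wet) + 4  [with Soil=0, Wet=8]  = 4; Yield = max(Growth, Rain) - 1  [with Growth=4, Rain=-3]  = 3.
Change = 11 − 3 = 8.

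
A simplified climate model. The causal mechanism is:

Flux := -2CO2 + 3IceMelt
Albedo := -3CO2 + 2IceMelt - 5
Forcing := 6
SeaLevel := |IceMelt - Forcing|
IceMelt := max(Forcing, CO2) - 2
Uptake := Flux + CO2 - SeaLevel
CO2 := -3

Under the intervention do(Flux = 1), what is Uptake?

-4

Intervening sets Flux = 1 and removes its equation (Flux := -2CO2 + 3IceMelt).
IceMelt = max(Forcing, CO2) - 2  [with Forcing=6, CO2=-3]  = 4
SeaLevel = |IceMelt - Forcing|  [with IceMelt=4, Forcing=6]  = 2
Uptake = Flux + CO2 - SeaLevel  [with Flux=1, CO2=-3, SeaLevel=2]  = -4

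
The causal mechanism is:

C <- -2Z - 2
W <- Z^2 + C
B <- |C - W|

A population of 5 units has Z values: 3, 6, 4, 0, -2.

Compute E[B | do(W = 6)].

12.4

Under do(W=6), W's equation is replaced by W=6 for every unit. Per-unit B: 14, 20, 16, 8, 4. Mean = 12.4.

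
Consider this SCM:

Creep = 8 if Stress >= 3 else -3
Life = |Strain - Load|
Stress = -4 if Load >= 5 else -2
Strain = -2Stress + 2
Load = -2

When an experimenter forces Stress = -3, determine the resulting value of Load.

-2

Under do(Stress=-3), the mechanism Stress = -4 if Load >= 5 else -2 is discarded; Stress is fixed at -3.
Load is not downstream of the intervention, so its value is determined by the original equations.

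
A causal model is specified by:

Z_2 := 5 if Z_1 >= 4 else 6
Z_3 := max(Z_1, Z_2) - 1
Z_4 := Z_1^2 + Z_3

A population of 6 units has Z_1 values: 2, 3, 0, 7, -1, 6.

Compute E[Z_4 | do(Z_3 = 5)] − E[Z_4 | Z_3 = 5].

6.5

Under do(Z_3=5), Z_3's equation is replaced by Z_3=5 for every unit. Per-unit Z_4: 9, 14, 5, 54, 6, 41. Mean = 21.5.
Observing Z_3=5 restricts to units where Z_3's equation naturally yields 5: Z_1 ∈ {2, 3, 0, -1, 6}. In that subpopulation Z_4 = 9, 14, 5, 6, 41, mean 15.
Difference = 21.5 − 15 = 6.5.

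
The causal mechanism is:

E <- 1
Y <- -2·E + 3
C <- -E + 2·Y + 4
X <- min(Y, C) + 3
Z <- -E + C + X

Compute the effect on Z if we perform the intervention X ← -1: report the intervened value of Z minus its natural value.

Intervening sets X = -1 and removes its equation (X <- min(Y, C) + 3).
Y = -2·E + 3  [with E=1]  = 1
C = -E + 2·Y + 4  [with E=1, Y=1]  = 5
Z = -E + C + X  [with E=1, C=5, X=-1]  = 3
Without intervention: Y = -2·E + 3  [with E=1]  = 1; C = -E + 2·Y + 4  [with E=1, Y=1]  = 5; X = min(Y, C) + 3  [with Y=1, C=5]  = 4; Z = -E + C + X  [with E=1, C=5, X=4]  = 8.
Change = 3 − 8 = -5.

-5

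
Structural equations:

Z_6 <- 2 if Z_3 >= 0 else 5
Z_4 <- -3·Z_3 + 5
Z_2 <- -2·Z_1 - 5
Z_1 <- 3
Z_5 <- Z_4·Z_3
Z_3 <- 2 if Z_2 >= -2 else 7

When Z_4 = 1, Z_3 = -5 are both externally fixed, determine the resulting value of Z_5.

-5

The joint intervention fixes Z_4 = 1, Z_3 = -5, removing each variable's own equation.
Z_5 = Z_4·Z_3  [with Z_4=1, Z_3=-5]  = -5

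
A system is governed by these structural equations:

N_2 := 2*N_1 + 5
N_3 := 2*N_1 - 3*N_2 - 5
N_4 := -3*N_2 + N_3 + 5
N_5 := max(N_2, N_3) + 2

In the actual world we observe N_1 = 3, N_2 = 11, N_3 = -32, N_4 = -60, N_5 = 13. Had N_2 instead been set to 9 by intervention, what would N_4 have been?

-48

Under do(N_2=9), the mechanism N_2 := 2*N_1 + 5 is discarded; N_2 is fixed at 9.
N_3 = 2*N_1 - 3*N_2 - 5  [with N_1=3, N_2=9]  = -26
N_4 = -3*N_2 + N_3 + 5  [with N_2=9, N_3=-26]  = -48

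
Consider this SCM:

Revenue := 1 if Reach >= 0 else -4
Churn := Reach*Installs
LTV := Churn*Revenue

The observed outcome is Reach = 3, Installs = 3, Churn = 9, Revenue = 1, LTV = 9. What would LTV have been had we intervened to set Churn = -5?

do(Churn=-5) replaces the equation Churn := Reach*Installs with the constant Churn = -5.
Revenue = 1 if Reach >= 0 else -4  [with Reach=3]  = 1
LTV = Churn*Revenue  [with Churn=-5, Revenue=1]  = -5

-5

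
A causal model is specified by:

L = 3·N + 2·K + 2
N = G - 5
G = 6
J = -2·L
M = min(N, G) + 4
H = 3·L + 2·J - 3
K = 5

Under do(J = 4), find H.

50

Intervening sets J = 4 and removes its equation (J = -2·L).
N = G - 5  [with G=6]  = 1
L = 3·N + 2·K + 2  [with N=1, K=5]  = 15
H = 3·L + 2·J - 3  [with L=15, J=4]  = 50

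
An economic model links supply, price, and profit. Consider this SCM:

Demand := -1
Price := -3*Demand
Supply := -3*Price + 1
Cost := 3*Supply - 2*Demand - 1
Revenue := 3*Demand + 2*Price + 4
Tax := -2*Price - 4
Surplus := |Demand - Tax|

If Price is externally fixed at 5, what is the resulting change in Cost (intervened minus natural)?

Under do(Price=5), the mechanism Price := -3*Demand is discarded; Price is fixed at 5.
Supply = -3*Price + 1  [with Price=5]  = -14
Cost = 3*Supply - 2*Demand - 1  [with Supply=-14, Demand=-1]  = -41
Without intervention: Price = -3*Demand  [with Demand=-1]  = 3; Supply = -3*Price + 1  [with Price=3]  = -8; Cost = 3*Supply - 2*Demand - 1  [with Supply=-8, Demand=-1]  = -23.
Change = -41 − (-23) = -18.

-18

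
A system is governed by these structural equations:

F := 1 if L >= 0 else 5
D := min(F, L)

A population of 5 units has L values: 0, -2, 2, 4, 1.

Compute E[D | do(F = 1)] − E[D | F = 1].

do(F=1) breaks F's dependence on L. With F=1 fixed, D across the units is 0, -2, 1, 1, 1, mean 0.2.
Conditioning on F=1 selects the 4 unit(s) with L ∈ {0, 2, 4, 1}. Their D values: 0, 1, 1, 1. Mean = 0.75.
Difference = 0.2 − 0.75 = -0.55.

-0.55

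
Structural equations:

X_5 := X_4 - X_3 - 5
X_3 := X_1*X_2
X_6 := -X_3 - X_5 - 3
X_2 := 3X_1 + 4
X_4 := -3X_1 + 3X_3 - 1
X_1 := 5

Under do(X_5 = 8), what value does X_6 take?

The intervention breaks the incoming arrows to X_5: X_5 := X_4 - X_3 - 5 no longer applies, and X_5 = 8.
X_2 = 3X_1 + 4  [with X_1=5]  = 19
X_3 = X_1*X_2  [with X_1=5, X_2=19]  = 95
X_6 = -X_3 - X_5 - 3  [with X_3=95, X_5=8]  = -106

-106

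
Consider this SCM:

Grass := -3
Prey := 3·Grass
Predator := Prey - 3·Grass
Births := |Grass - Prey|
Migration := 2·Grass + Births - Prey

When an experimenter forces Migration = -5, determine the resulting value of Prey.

-9

Under do(Migration=-5), the mechanism Migration := 2·Grass + Births - Prey is discarded; Migration is fixed at -5.
No directed path runs from Migration to Prey, so Prey keeps its natural value.
Prey = 3·Grass  [with Grass=-3]  = -9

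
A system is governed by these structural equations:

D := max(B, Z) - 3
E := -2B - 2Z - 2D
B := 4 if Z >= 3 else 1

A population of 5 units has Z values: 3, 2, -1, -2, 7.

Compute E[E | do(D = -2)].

Every unit gets D=-2 under the intervention. E values become -10, -2, 4, 6, -18; E[E|do(D=-2)] = -4.

-4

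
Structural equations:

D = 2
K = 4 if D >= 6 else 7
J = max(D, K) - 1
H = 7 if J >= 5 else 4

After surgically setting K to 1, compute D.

2

Under do(K=1), the mechanism K = 4 if D >= 6 else 7 is discarded; K is fixed at 1.
D is not downstream of the intervention, so its value is determined by the original equations.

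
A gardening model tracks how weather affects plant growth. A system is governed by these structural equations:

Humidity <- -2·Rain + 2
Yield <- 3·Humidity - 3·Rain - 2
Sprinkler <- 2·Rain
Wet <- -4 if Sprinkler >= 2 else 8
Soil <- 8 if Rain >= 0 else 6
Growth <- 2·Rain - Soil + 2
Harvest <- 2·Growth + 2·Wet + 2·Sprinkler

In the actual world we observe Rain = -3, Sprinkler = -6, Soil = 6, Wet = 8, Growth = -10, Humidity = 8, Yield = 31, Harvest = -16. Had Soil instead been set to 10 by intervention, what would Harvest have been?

-24

The intervention breaks the incoming arrows to Soil: Soil <- 8 if Rain >= 0 else 6 no longer applies, and Soil = 10.
Sprinkler = 2·Rain  [with Rain=-3]  = -6
Wet = -4 if Sprinkler >= 2 else 8  [with Sprinkler=-6]  = 8
Growth = 2·Rain - Soil + 2  [with Rain=-3, Soil=10]  = -14
Harvest = 2·Growth + 2·Wet + 2·Sprinkler  [with Growth=-14, Wet=8, Sprinkler=-6]  = -24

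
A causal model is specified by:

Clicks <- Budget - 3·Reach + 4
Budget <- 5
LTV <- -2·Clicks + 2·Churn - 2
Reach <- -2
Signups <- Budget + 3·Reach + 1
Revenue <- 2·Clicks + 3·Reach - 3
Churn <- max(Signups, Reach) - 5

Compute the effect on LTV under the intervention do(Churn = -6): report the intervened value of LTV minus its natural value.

Under do(Churn=-6), the mechanism Churn <- max(Signups, Reach) - 5 is discarded; Churn is fixed at -6.
Clicks = Budget - 3·Reach + 4  [with Budget=5, Reach=-2]  = 15
LTV = -2·Clicks + 2·Churn - 2  [with Clicks=15, Churn=-6]  = -44
Without intervention: Clicks = Budget - 3·Reach + 4  [with Budget=5, Reach=-2]  = 15; Signups = Budget + 3·Reach + 1  [with Budget=5, Reach=-2]  = 0; Churn = max(Signups, Reach) - 5  [with Signups=0, Reach=-2]  = -5; LTV = -2·Clicks + 2·Churn - 2  [with Clicks=15, Churn=-5]  = -42.
Change = -44 − (-42) = -2.

-2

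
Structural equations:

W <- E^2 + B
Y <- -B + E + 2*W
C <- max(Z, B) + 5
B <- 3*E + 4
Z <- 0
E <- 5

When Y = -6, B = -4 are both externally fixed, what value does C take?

5

Under do(Y = -6, B = -4), each intervened variable's structural equation is replaced by its fixed value.
C = max(Z, B) + 5  [with Z=0, B=-4]  = 5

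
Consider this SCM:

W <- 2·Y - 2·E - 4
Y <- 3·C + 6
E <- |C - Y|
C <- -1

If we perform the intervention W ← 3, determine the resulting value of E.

Under do(W=3), the mechanism W <- 2·Y - 2·E - 4 is discarded; W is fixed at 3.
Since E is not a descendant of the intervened variable, it is unaffected.
Y = 3·C + 6  [with C=-1]  = 3
E = |C - Y|  [with C=-1, Y=3]  = 4

4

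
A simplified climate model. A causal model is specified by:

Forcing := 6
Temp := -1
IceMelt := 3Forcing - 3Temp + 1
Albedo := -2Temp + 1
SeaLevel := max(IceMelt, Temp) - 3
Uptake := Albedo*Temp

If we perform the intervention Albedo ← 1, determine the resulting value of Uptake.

Under do(Albedo=1), the mechanism Albedo := -2Temp + 1 is discarded; Albedo is fixed at 1.
Uptake = Albedo*Temp  [with Albedo=1, Temp=-1]  = -1

-1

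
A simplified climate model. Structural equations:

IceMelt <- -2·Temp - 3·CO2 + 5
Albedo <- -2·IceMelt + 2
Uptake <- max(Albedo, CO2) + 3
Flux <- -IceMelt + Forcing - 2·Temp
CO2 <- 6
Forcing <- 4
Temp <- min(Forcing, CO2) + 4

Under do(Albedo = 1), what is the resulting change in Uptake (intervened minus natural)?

-54

Under do(Albedo=1), the mechanism Albedo <- -2·IceMelt + 2 is discarded; Albedo is fixed at 1.
Uptake = max(Albedo, CO2) + 3  [with Albedo=1, CO2=6]  = 9
Without intervention: Temp = min(Forcing, CO2) + 4  [with Forcing=4, CO2=6]  = 8; IceMelt = -2·Temp - 3·CO2 + 5  [with Temp=8, CO2=6]  = -29; Albedo = -2·IceMelt + 2  [with IceMelt=-29]  = 60; Uptake = max(Albedo, CO2) + 3  [with Albedo=60, CO2=6]  = 63.
Change = 9 − 63 = -54.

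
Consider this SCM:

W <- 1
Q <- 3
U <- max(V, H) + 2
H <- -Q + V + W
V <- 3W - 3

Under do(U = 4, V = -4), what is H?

Under do(U = 4, V = -4), each intervened variable's structural equation is replaced by its fixed value.
H = -Q + V + W  [with Q=3, V=-4, W=1]  = -6

-6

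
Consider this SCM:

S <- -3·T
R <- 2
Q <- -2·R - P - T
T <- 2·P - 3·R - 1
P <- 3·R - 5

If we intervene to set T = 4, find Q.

-9

The intervention breaks the incoming arrows to T: T <- 2·P - 3·R - 1 no longer applies, and T = 4.
P = 3·R - 5  [with R=2]  = 1
Q = -2·R - P - T  [with R=2, P=1, T=4]  = -9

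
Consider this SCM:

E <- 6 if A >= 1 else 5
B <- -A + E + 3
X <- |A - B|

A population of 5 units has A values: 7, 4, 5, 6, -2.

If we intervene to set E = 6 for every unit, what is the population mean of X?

4.6

do(E=6) breaks E's dependence on A. With E=6 fixed, X across the units is 5, 1, 1, 3, 13, mean 4.6.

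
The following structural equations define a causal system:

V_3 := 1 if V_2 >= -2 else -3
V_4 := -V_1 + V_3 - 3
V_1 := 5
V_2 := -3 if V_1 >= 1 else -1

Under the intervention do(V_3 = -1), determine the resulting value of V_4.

-9

The intervention breaks the incoming arrows to V_3: V_3 := 1 if V_2 >= -2 else -3 no longer applies, and V_3 = -1.
V_4 = -V_1 + V_3 - 3  [with V_1=5, V_3=-1]  = -9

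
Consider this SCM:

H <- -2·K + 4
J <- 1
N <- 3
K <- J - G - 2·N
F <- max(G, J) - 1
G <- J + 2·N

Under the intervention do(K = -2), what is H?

Under do(K=-2), the mechanism K <- J - G - 2·N is discarded; K is fixed at -2.
H = -2·K + 4  [with K=-2]  = 8

8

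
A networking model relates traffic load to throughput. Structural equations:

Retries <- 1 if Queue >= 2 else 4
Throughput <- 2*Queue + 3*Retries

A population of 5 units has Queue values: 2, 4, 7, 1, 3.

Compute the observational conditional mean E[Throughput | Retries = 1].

E[Throughput|Retries=1] averages over only the 4 units with Retries=1 (Queue = 2, 4, 7, 3): Throughput = 7, 11, 17, 9, mean 11.

11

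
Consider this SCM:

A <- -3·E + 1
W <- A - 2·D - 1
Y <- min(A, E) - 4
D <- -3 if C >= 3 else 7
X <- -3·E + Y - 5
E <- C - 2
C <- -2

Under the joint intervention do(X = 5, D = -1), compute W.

14

Setting X = 5, D = -1 by intervention discards those variables' equations.
E = C - 2  [with C=-2]  = -4
A = -3·E + 1  [with E=-4]  = 13
W = A - 2·D - 1  [with A=13, D=-1]  = 14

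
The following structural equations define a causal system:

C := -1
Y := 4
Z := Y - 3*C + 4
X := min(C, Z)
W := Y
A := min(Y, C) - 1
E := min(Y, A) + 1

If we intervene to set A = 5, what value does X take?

do(A=5) replaces the equation A := min(Y, C) - 1 with the constant A = 5.
No directed path runs from A to X, so X keeps its natural value.
Z = Y - 3*C + 4  [with Y=4, C=-1]  = 11
X = min(C, Z)  [with C=-1, Z=11]  = -1

-1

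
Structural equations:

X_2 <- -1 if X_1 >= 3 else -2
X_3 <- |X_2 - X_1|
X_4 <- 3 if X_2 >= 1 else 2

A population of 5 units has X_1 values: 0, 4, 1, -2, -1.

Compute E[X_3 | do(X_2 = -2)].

Every unit gets X_2=-2 under the intervention. X_3 values become 2, 6, 3, 0, 1; E[X_3|do(X_2=-2)] = 2.4.

2.4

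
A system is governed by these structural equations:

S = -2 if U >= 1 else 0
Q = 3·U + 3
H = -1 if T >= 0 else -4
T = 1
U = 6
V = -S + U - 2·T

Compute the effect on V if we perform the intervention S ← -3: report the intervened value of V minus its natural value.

do(S=-3) replaces the equation S = -2 if U >= 1 else 0 with the constant S = -3.
V = -S + U - 2·T  [with S=-3, U=6, T=1]  = 7
Without intervention: S = -2 if U >= 1 else 0  [with U=6]  = -2; V = -S + U - 2·T  [with S=-2, U=6, T=1]  = 6.
Change = 7 − 6 = 1.

1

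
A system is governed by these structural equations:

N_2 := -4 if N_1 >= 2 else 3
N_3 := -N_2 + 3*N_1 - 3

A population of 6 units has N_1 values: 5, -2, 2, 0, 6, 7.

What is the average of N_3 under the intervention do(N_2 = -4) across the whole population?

Every unit gets N_2=-4 under the intervention. N_3 values become 16, -5, 7, 1, 19, 22; E[N_3|do(N_2=-4)] = 10.

10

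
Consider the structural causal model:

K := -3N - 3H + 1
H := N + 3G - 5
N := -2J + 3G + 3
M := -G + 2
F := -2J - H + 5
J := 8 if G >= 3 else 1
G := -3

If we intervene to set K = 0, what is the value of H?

do(K=0) replaces the equation K := -3N - 3H + 1 with the constant K = 0.
Since H is not a descendant of the intervened variable, it is unaffected.
J = 8 if G >= 3 else 1  [with G=-3]  = 1
N = -2J + 3G + 3  [with J=1, G=-3]  = -8
H = N + 3G - 5  [with N=-8, G=-3]  = -22

-22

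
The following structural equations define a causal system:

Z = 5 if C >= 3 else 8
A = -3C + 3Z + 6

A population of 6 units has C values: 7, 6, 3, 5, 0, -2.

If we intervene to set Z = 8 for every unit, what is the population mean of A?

The intervention sets Z=8 in all 6 units regardless of C. Recomputing A per unit gives 9, 12, 21, 15, 30, 36; average 20.5.

20.5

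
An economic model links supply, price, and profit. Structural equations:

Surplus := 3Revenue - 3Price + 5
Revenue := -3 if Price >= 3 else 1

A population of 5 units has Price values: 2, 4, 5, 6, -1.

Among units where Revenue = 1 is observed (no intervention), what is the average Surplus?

E[Surplus|Revenue=1] averages over only the 2 units with Revenue=1 (Price = 2, -1): Surplus = 2, 11, mean 6.5.

6.5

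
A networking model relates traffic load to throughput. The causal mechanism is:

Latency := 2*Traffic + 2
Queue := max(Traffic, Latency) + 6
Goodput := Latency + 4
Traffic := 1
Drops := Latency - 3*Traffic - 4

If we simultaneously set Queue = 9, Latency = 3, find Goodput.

Setting Queue = 9, Latency = 3 by intervention discards those variables' equations.
Goodput = Latency + 4  [with Latency=3]  = 7

7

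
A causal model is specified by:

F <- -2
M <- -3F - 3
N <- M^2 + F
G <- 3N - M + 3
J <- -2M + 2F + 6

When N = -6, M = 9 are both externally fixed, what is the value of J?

-16

Setting N = -6, M = 9 by intervention discards those variables' equations.
J = -2M + 2F + 6  [with M=9, F=-2]  = -16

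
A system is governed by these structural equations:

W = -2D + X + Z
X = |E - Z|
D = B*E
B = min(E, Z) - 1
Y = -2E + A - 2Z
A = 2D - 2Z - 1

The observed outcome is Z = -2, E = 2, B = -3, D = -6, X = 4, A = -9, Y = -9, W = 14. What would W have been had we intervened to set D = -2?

6

do(D=-2) replaces the equation D = B*E with the constant D = -2.
X = |E - Z|  [with E=2, Z=-2]  = 4
W = -2D + X + Z  [with D=-2, X=4, Z=-2]  = 6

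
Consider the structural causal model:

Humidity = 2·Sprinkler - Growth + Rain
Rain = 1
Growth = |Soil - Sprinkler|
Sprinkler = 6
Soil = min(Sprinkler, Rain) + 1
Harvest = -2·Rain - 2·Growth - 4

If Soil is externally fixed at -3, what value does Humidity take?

4

do(Soil=-3) replaces the equation Soil = min(Sprinkler, Rain) + 1 with the constant Soil = -3.
Growth = |Soil - Sprinkler|  [with Soil=-3, Sprinkler=6]  = 9
Humidity = 2·Sprinkler - Growth + Rain  [with Sprinkler=6, Growth=9, Rain=1]  = 4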